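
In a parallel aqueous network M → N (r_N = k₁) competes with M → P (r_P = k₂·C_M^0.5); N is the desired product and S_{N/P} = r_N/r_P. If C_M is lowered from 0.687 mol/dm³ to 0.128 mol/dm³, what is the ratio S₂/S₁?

S_{N/P} = (k₁/k₂)·C_M^-0.5, so S₂/S₁ = (C_{M,2}/C_{M,1})^-0.5.
= (0.128/0.687)^(-0.5) = (0.1863)^(-0.5) = 2.32.

2.32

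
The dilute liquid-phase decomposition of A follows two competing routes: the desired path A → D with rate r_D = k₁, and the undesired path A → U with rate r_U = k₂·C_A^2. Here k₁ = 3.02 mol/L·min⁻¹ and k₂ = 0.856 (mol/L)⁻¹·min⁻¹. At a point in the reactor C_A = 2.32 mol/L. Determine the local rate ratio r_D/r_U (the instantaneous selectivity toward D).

0.655

S_{D/U} = r_D/r_U = (k₁)/(k₂·C_A^2) = (k₁/k₂)·C_A^-2.
= (3.02) / (0.856×2.320^2) = 3.020/4.607 = 0.655.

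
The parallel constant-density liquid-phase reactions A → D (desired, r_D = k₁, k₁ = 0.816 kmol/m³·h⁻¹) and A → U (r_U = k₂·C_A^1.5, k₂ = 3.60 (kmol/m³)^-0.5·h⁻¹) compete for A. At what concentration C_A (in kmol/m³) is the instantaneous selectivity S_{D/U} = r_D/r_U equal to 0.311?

0.810 kmol/m³

S_{D/U} = (k₁/k₂)·C_A^-1.5 ⇒ C_A = (S·k₂/k₁)^(1/(-1.5)).
= (0.311×3.60/0.816)^(-0.6667) = (1.372)^(-0.6667) = 0.810 kmol/m³.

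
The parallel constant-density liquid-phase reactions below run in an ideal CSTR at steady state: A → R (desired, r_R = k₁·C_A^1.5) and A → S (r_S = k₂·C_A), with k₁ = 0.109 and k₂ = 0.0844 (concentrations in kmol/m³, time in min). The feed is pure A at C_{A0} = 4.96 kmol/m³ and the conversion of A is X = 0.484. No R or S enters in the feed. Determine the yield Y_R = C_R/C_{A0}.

Exit C_A = C_{A0}(1−X) = 4.96×0.516 = 2.559 kmol/m³.
In a CSTR the entire volume is at exit conditions, so r_R = 0.109×2.559^1.5 = 0.4463 and r_S = 0.0844×2.559 = 0.2160.
Fraction of consumed A going to R: r_R/(r_R+r_S) = 0.6739.
C_R = 0.6739·C_{A0}·X = 0.6739×4.96×0.484 = 1.62 kmol/m³; Y_R = C_R/C_{A0} = 0.326.

0.326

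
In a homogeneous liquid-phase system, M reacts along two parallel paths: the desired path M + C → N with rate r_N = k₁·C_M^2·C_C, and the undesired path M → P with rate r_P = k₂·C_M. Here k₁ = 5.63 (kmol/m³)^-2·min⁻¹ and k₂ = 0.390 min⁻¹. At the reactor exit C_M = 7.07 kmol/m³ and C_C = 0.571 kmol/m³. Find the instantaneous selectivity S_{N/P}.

S_{N/P} = r_N/r_P = (k₁·C_M^2·C_C)/(k₂·C_M) = (k₁/k₂)·C_M·C_C.
= (5.63×7.070^2×0.5710) / (0.390×7.070) = 160.7/2.757 = 58.3.
Since the desired path is higher order in M, keeping C_M high (PFR or concentrated feed) favours N.

58.3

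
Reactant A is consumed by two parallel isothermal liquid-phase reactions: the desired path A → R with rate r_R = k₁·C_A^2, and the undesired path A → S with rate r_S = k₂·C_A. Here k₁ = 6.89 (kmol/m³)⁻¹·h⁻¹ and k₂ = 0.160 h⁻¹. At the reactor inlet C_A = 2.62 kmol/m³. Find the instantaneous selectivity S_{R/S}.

S_{R/S} = r_R/r_S = (k₁·C_A^2)/(k₂·C_A) = (k₁/k₂)·C_A.
= (6.89×2.620^2) / (0.160×2.620) = 47.30/0.4192 = 113.

113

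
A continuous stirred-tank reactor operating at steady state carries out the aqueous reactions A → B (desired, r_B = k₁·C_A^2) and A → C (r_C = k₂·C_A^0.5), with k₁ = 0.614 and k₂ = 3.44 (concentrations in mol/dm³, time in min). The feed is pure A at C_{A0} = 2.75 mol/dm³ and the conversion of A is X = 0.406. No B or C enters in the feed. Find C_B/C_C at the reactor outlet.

0.373

Exit C_A = C_{A0}(1−X) = 2.75×0.594 = 1.633 mol/dm³.
In a CSTR the entire volume is at exit conditions, so r_B = 0.614×1.633^2 = 1.638 and r_C = 3.44×1.633^0.5 = 4.397.
Overall selectivity = C_B/C_C = r_Bτ/(r_Cτ) = r_B/r_C = 0.373.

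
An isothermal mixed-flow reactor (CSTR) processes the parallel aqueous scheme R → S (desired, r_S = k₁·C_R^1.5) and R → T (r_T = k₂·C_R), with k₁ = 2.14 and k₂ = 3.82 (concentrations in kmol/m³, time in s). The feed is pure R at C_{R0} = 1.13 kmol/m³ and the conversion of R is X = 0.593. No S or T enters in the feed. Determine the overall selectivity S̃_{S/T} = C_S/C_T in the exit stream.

0.380

Exit C_R = C_{R0}(1−X) = 1.13×0.407 = 0.4599 kmol/m³.
Rates in a CSTR are evaluated at the outlet concentration: r_S = 2.14×0.4599^1.5 = 0.6675, r_T = 3.82×0.4599 = 1.757.
Overall selectivity = C_S/C_T = r_Sτ/(r_Tτ) = r_S/r_T = 0.380.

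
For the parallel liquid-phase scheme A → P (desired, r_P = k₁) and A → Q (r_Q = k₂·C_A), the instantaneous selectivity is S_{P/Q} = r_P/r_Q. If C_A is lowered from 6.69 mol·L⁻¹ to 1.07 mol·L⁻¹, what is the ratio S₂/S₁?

6.25

S_{P/Q} = (k₁/k₂)·C_A⁻¹, so S₂/S₁ = (C_{A,2}/C_{A,1})⁻¹.
= 6.69/1.07 = 6.25.
Selectivity toward P rises as C_A falls — low-concentration operation is favoured.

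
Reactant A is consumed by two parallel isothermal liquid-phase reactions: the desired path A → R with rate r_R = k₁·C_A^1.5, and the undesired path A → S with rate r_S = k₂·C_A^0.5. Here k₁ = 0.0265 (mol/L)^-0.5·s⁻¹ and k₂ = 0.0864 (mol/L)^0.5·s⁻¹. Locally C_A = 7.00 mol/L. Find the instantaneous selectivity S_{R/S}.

2.15

S_{R/S} = r_R/r_S = (k₁·C_A^1.5)/(k₂·C_A^0.5) = (k₁/k₂)·C_A.
= (0.0265×7.000^1.5) / (0.0864×7.000^0.5) = 0.4908/0.2286 = 2.15.
Since the desired path is higher order in A, keeping C_A high (PFR or concentrated feed) favours R.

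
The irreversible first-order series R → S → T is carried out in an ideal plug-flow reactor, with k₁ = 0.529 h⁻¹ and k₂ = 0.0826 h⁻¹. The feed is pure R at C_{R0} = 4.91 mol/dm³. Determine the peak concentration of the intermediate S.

Evaluating C_S at τ_opt = ln(k₂/k₁)/(k₂−k₁) gives C_{S,max}/C_{R0} = (k₁/k₂)^[k₂/(k₂−k₁)].
= (0.529/0.0826)^(0.0826/(0.0826−0.529)) = (6.404)^(-0.1850) = 0.7092.
C_{S,max} = 0.7092×4.91 = 3.48 mol/dm³.

3.48 mol/dm³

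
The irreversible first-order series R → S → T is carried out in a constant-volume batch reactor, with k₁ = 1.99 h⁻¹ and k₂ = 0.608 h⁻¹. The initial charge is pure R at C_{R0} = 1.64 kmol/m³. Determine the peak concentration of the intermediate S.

0.973 kmol/m³

Evaluating C_S at t_opt = ln(k₂/k₁)/(k₂−k₁) gives C_{S,max}/C_{R0} = (k₁/k₂)^[k₂/(k₂−k₁)].
= (1.99/0.608)^(0.608/(0.608−1.99)) = (3.273)^(-0.4399) = 0.5935.
C_{S,max} = 0.5935×1.64 = 0.973 kmol/m³.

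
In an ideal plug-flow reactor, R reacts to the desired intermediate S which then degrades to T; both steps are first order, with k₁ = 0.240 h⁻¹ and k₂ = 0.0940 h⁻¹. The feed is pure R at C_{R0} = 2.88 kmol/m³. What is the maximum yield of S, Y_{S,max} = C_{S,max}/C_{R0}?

At the optimum, C_{S,max}/C_{R0} = (k₁/k₂)^[k₂/(k₂−k₁)].
= (0.240/0.0940)^(0.0940/(0.0940−0.240)) = (2.553)^(-0.6438) = 0.5469.

0.547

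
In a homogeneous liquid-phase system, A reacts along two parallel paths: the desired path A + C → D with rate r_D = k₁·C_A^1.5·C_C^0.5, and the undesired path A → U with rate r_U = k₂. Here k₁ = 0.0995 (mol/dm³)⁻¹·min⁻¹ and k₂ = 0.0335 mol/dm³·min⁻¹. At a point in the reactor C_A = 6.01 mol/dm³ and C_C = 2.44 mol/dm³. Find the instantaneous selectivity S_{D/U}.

68.4

S_{D/U} = r_D/r_U = (k₁·C_A^1.5·C_C^0.5)/(k₂) = (k₁/k₂)·C_A^1.5·C_C^0.5.
= (0.0995×6.010^1.5×2.440^0.5) / (0.0335) = 2.290/0.03350 = 68.4.
Since the desired path is higher order in A, keeping C_A high (PFR or concentrated feed) favours D.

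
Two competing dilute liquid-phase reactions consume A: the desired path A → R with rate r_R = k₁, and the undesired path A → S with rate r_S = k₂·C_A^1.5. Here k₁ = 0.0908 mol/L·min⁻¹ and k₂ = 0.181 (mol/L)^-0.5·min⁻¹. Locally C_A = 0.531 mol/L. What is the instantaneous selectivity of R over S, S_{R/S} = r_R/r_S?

1.30

S_{R/S} = r_R/r_S = (k₁)/(k₂·C_A^1.5) = (k₁/k₂)·C_A^-1.5.
= (0.0908) / (0.181×0.5310^1.5) = 0.09080/0.07004 = 1.30.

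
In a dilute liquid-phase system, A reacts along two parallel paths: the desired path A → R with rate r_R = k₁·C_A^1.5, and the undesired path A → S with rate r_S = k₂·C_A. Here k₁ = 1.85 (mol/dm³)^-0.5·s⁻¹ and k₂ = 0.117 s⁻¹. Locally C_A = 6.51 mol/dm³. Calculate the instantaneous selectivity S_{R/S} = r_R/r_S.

40.3

S_{R/S} = r_R/r_S = (k₁·C_A^1.5)/(k₂·C_A) = (k₁/k₂)·C_A^0.5.
= (1.85×6.510^1.5) / (0.117×6.510) = 30.73/0.7617 = 40.3.
Since the desired path is higher order in A, keeping C_A high (PFR or concentrated feed) favours R.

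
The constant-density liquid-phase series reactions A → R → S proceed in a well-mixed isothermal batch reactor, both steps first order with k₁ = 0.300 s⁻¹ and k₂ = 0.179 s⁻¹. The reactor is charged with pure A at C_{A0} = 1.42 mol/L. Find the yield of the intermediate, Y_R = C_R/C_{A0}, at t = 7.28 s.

Solving the coupled first-order balances gives C_R(t) = [k₁/(k₂−k₁)]·C_{A0}·(e^(−k₁t) − e^(−k₂t)).
e^(−k₁t) = e^(−0.300×7.28) = e^(−2.184) = 0.1126; e^(−k₂t) = e^(−1.303) = 0.2717.
C_R = 0.300×1.42/(0.179−0.300) × (0.1126−0.2717) = (-3.521)×(-0.1591) = 0.5601 mol/L.
Y_R = C_R/C_{A0} = 0.5601/1.42 = 0.394.

0.394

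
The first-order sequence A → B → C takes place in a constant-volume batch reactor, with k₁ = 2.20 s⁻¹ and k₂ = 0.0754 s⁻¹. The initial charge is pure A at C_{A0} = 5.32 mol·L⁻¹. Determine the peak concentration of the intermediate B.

At the optimum, C_{B,max}/C_{A0} = (k₁/k₂)^[k₂/(k₂−k₁)].
= (2.20/0.0754)^(0.0754/(0.0754−2.20)) = (29.18)^(-0.03549) = 0.8872.
C_{B,max} = 0.8872×5.32 = 4.72 mol·L⁻¹.

4.72 mol·L⁻¹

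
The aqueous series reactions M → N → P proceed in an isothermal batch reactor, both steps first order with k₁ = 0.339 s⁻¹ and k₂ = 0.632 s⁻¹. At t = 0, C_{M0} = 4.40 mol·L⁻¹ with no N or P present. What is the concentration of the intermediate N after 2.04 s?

1.15 mol·L⁻¹

For first-order series with pure M initially, C_N(t) = k₁C_{M0}/(k₂−k₁)·(e^(−k₁t) − e^(−k₂t)).
e^(−k₁t) = e^(−0.339×2.04) = e^(−0.6916) = 0.5008; e^(−k₂t) = e^(−1.289) = 0.2755.
C_N = 0.339×4.40/(0.632−0.339) × (0.5008−0.2755) = 5.091×0.2253 = 1.147 mol·L⁻¹.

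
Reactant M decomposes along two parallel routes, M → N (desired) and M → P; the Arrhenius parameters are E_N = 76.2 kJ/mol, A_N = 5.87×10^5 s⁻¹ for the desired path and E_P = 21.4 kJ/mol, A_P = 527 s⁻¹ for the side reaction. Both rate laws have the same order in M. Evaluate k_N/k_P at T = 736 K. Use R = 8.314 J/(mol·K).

With equal orders, S_{N/P} = k_N/k_P = (A_N/A_P)·exp[(E_P−E_N)/(RT)].
(E_P−E_N)/(RT) = (21.4−76.2)×10³/(8.314×736) = -54800/6119 = -8.956.
k_N/k_P = (5.87×10^5/527)·exp(-8.956) = 1114 × 1.290×10^-4 = 0.144.

0.144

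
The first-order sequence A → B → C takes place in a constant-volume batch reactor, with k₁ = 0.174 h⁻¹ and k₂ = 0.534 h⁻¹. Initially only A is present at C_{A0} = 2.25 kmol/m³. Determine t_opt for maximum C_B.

3.11 h

Setting dC_B/dt = 0 gives t_opt = ln(k₂/k₁)/(k₂−k₁).
= ln(0.534/0.174)/(0.534−0.174) = ln(3.069)/0.3600 = 1.121/0.3600 = 3.11 h.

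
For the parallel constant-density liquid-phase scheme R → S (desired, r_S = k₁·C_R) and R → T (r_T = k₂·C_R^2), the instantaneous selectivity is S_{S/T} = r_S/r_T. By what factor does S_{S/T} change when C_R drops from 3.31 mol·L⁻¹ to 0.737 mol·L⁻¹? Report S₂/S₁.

S_{S/T} = (k₁/k₂)·C_R⁻¹, so S₂/S₁ = (C_{R,2}/C_{R,1})⁻¹.
= 3.31/0.737 = 4.49.

4.49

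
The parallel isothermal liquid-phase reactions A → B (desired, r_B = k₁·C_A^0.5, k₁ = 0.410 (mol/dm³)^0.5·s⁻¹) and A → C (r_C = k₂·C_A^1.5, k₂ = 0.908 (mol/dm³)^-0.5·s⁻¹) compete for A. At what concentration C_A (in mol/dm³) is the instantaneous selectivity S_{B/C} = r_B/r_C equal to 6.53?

S_{B/C} = (k₁/k₂)·C_A⁻¹ ⇒ C_A = (S·k₂/k₁)^(-1).
= (6.53×0.908/0.410)^(-1) = (14.46)^(-1) = 0.0691 mol/dm³.

0.0691 mol/dm³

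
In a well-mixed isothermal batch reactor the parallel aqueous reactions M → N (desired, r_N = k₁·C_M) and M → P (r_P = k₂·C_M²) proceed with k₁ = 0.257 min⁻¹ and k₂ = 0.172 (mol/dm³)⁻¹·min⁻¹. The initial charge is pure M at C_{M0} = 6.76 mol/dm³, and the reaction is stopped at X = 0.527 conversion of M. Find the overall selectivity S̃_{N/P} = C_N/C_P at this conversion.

0.311

C_M = C_{M0}(1−X) = 3.197 mol/dm³.
Along a PFR/batch, dC_N/dC_M = −r_N/(r_N+r_P) = −k₁/(k₁+k₂·C_M).
Integrating from C_{M0} to C_M: C_N = (0.257/0.172)·ln[(0.257+0.172·6.76)/(0.257+0.172·3.20)] = 1.494·ln(1.420/0.8070) = 0.8441 mol/dm³.
C_P = (C_{M0}−C_M)−C_N = 2.718 mol/dm³; S̃_{N/P} = 0.8441/2.718 = 0.311.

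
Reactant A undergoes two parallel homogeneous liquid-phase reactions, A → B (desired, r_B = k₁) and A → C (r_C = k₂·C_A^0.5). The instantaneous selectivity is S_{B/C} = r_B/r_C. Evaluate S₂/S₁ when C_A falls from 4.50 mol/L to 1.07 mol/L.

2.05

S_{B/C} = (k₁/k₂)·C_A^-0.5, so S₂/S₁ = (C_{A,2}/C_{A,1})^-0.5.
= (1.07/4.50)^(-0.5) = (0.2378)^(-0.5) = 2.05.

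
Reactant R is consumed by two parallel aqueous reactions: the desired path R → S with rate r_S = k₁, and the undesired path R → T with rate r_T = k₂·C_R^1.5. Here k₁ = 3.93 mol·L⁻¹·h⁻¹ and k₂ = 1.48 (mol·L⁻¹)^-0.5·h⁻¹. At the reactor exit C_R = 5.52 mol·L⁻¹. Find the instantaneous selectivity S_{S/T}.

0.205

S_{S/T} = r_S/r_T = (k₁)/(k₂·C_R^1.5) = (k₁/k₂)·C_R^-1.5.
= (3.93) / (1.48×5.520^1.5) = 3.930/19.19 = 0.205.
The undesired path is higher order in R, so low C_R (CSTR or dilute feed) favours S.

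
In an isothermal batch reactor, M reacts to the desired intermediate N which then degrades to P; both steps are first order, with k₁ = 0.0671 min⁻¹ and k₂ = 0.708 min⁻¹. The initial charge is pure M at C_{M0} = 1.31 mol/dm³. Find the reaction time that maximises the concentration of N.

Setting dC_N/dt = 0 gives t_opt = ln(k₂/k₁)/(k₂−k₁).
= ln(0.708/0.0671)/(0.708−0.0671) = ln(10.55)/0.6409 = 2.356/0.6409 = 3.68 min.

3.68 min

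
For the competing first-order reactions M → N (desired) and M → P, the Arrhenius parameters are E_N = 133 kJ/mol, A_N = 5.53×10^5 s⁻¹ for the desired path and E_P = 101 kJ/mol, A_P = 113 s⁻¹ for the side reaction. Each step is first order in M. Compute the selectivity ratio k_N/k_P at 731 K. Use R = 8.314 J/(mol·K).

Since both paths have the same order in M, the concentration cancels and S_{N/P} = k_N/k_P = (A_N/A_P)·exp[(E_P−E_N)/(RT)].
(E_P−E_N)/(RT) = (101−133)×10³/(8.314×731) = -32000/6078 = -5.265.
k_N/k_P = (5.53×10^5/113)·exp(-5.265) = 4894 × 0.005168 = 25.3.

25.3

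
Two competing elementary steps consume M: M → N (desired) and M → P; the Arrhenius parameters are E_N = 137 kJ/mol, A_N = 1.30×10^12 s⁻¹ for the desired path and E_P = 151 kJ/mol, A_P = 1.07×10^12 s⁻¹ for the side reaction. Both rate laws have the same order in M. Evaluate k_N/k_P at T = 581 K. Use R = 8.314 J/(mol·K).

22.0

Since both paths have the same order in M, the concentration cancels and S_{N/P} = k_N/k_P = (A_N/A_P)·exp[(E_P−E_N)/(RT)].
(E_P−E_N)/(RT) = (151−137)×10³/(8.314×581) = 14000/4830 = 2.898.
k_N/k_P = (1.30×10^12/1.07×10^12)·exp(2.898) = 1.215 × 18.14 = 22.0.
Since E_N < E_P, lowering the temperature improves selectivity toward N.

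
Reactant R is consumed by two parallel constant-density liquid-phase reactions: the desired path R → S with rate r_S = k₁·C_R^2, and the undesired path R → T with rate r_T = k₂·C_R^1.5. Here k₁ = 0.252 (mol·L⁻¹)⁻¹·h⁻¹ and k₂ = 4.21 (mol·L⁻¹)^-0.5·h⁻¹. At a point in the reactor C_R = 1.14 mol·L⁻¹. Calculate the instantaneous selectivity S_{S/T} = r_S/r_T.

S_{S/T} = r_S/r_T = (k₁·C_R^2)/(k₂·C_R^1.5) = (k₁/k₂)·C_R^0.5.
= (0.252×1.140^2) / (4.21×1.140^1.5) = 0.3275/5.124 = 0.0639.
Since the desired path is higher order in R, keeping C_R high (PFR or concentrated feed) favours S.

0.0639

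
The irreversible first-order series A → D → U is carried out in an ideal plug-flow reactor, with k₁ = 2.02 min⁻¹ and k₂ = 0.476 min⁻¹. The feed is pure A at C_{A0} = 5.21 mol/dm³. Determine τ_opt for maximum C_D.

Setting dC_D/dτ = 0 gives τ_opt = ln(k₂/k₁)/(k₂−k₁).
= ln(0.476/2.02)/(0.476−2.02) = ln(0.2356)/-1.544 = -1.445/-1.544 = 0.936 min.

0.936 min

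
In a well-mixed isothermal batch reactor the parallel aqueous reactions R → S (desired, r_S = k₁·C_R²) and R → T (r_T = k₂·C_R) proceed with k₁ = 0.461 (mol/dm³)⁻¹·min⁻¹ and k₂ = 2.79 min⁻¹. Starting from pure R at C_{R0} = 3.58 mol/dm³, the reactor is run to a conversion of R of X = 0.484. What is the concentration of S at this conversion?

0.532 mol/dm³

C_R = C_{R0}(1−X) = 1.847 mol/dm³.
Along a PFR/batch, dC_T/dC_R = −r_T/(r_S+r_T) = −k₂/(k₂+k₁·C_R).
Integrating from C_{R0} to C_R: C_T = (2.79/0.461)·ln[(2.79+0.461·3.58)/(2.79+0.461·1.85)] = 6.052·ln(4.440/3.642) = 1.200 mol/dm³.
Then C_S = (C_{R0}−C_R) − C_T = 1.733 − 1.200 = 0.5325 mol/dm³.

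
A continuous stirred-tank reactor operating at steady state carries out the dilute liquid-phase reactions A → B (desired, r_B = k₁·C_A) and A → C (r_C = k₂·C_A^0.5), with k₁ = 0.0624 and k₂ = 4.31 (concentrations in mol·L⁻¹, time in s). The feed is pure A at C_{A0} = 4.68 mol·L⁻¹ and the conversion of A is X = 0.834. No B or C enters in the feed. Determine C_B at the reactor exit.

0.0492 mol·L⁻¹

Exit C_A = C_{A0}(1−X) = 4.68×0.166 = 0.7769 mol·L⁻¹.
A CSTR operates uniformly at the exit composition, giving r_B = 0.04848 and r_C = 3.799 (each k·C_A^n at C_A = 0.7769).
Fraction of consumed A going to B: r_B/(r_B+r_C) = 0.01260.
C_B = 0.01260·C_{A0}·X = 0.01260×4.68×0.834 = 0.0492 mol·L⁻¹.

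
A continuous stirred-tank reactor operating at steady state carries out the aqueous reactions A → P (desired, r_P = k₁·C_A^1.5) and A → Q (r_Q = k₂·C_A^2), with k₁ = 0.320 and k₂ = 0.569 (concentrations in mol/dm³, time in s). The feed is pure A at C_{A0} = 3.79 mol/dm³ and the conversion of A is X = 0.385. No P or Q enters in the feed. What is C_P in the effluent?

Exit C_A = C_{A0}(1−X) = 3.79×0.615 = 2.331 mol/dm³.
Rates in a CSTR are evaluated at the outlet concentration: r_P = 0.320×2.331^1.5 = 1.139, r_Q = 0.569×2.331^2 = 3.091.
Fraction of consumed A going to P: r_P/(r_P+r_Q) = 0.2692.
C_P = 0.2692·C_{A0}·X = 0.2692×3.79×0.385 = 0.393 mol/dm³.

0.393 mol/dm³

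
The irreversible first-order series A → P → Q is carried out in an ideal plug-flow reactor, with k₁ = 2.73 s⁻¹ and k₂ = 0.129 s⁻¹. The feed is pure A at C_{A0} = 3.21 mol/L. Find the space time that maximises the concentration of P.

1.17 s

For first-order series the maximum of C_P occurs at τ_opt = ln(k₂/k₁)/(k₂−k₁).
= ln(0.129/2.73)/(0.129−2.73) = ln(0.04725)/-2.601 = -3.052/-2.601 = 1.17 s.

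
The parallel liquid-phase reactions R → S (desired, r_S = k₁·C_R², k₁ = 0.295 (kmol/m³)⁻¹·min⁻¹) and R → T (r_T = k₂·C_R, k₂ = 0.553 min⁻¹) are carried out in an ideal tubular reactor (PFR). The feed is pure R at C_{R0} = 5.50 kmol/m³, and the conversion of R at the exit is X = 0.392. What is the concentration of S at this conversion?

1.51 kmol/m³

C_R = C_{R0}(1−X) = 3.344 kmol/m³.
Along a PFR/batch, dC_T/dC_R = −r_T/(r_S+r_T) = −k₂/(k₂+k₁·C_R).
Integrating from C_{R0} to C_R: C_T = (0.553/0.295)·ln[(0.553+0.295·5.50)/(0.553+0.295·3.34)] = 1.875·ln(2.175/1.539) = 0.6483 kmol/m³.
Then C_S = (C_{R0}−C_R) − C_T = 2.156 − 0.6483 = 1.508 kmol/m³.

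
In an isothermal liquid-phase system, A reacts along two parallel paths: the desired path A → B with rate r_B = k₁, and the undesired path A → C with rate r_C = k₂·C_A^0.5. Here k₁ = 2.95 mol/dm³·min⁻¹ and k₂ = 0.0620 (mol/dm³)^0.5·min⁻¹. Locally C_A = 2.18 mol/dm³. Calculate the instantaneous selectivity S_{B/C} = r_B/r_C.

S_{B/C} = r_B/r_C = (k₁)/(k₂·C_A^0.5) = (k₁/k₂)·C_A^-0.5.
= (2.95) / (0.0620×2.180^0.5) = 2.950/0.09154 = 32.2.

32.2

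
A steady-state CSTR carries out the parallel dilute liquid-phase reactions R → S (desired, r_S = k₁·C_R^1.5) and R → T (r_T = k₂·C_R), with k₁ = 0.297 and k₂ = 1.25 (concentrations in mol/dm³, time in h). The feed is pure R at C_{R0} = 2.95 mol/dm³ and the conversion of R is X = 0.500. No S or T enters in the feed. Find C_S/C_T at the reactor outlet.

Exit C_R = C_{R0}(1−X) = 2.95×0.500 = 1.475 mol/dm³.
A CSTR operates uniformly at the exit composition, giving r_S = 0.5320 and r_T = 1.844 (each k·C_R^n at C_R = 1.475).
Overall selectivity = C_S/C_T = r_Sτ/(r_Tτ) = r_S/r_T = 0.289.

0.289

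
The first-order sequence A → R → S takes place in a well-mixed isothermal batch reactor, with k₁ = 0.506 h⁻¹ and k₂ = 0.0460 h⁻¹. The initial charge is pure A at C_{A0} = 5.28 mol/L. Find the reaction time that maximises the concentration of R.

5.21 h

Setting dC_R/dt = 0 gives t_opt = ln(k₂/k₁)/(k₂−k₁).
= ln(0.0460/0.506)/(0.0460−0.506) = ln(0.09091)/-0.4600 = -2.398/-0.4600 = 5.21 h.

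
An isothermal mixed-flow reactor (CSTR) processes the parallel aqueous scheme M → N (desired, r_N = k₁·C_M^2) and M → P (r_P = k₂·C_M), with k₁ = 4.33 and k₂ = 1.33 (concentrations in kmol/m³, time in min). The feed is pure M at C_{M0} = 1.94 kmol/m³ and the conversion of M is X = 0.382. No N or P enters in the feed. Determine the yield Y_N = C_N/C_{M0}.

0.304

Exit C_M = C_{M0}(1−X) = 1.94×0.618 = 1.199 kmol/m³.
A CSTR operates uniformly at the exit composition, giving r_N = 6.224 and r_P = 1.595 (each k·C_M^n at C_M = 1.199).
Fraction of consumed M going to N: r_N/(r_N+r_P) = 0.7961.
C_N = 0.7961·C_{M0}·X = 0.7961×1.94×0.382 = 0.590 kmol/m³; Y_N = C_N/C_{M0} = 0.304.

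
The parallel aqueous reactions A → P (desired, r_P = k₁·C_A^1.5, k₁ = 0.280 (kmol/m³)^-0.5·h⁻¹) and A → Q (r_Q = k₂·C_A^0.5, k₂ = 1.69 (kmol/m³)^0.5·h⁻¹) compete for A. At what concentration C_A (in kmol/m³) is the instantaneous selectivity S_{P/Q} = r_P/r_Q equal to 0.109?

S_{P/Q} = (k₁/k₂)·C_A ⇒ C_A = S·k₂/k₁.
= 0.109×1.69/0.280 = 0.658 kmol/m³.

0.658 kmol/m³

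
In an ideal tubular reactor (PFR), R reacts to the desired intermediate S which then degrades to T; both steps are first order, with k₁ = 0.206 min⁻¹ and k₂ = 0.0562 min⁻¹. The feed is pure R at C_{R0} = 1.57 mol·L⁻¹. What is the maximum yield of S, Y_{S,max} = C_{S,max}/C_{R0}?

0.614

For a first-order series the maximum intermediate yield is C_{S,max}/C_{R0} = (k₁/k₂)^[k₂/(k₂−k₁)].
= (0.206/0.0562)^(0.0562/(0.0562−0.206)) = (3.665)^(-0.3752) = 0.6143.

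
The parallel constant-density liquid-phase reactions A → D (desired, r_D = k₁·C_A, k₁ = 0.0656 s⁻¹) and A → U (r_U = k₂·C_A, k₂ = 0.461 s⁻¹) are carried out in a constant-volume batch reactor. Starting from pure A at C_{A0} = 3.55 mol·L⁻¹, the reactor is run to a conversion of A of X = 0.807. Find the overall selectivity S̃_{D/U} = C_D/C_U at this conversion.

C_A = C_{A0}(1−X) = 0.6851 mol·L⁻¹.
Both paths are first order in A, so the instantaneous fraction to D is constant: dC_D/d(−C_A) = k₁/(k₁+k₂) = 0.1246.
C_D = 0.1246·(C_{A0}−C_A) = 0.1246×2.865 = 0.357 mol·L⁻¹.
C_U = (C_{A0}−C_A)−C_D = 2.508 mol·L⁻¹; S̃_{D/U} = 0.3569/2.508 = 0.142.

0.142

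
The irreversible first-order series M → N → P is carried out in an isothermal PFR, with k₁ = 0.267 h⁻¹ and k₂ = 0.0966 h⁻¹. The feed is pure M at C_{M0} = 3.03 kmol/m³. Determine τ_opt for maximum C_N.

Setting dC_N/dτ = 0 gives τ_opt = ln(k₂/k₁)/(k₂−k₁).
= ln(0.0966/0.267)/(0.0966−0.267) = ln(0.3618)/-0.1704 = -1.017/-0.1704 = 5.97 h.

5.97 h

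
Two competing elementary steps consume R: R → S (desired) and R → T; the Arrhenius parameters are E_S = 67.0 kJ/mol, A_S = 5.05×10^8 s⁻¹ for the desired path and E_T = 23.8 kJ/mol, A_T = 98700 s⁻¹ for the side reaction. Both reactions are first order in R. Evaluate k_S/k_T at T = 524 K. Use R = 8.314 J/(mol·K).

0.253

With equal orders, S_{S/T} = k_S/k_T = (A_S/A_T)·exp[(E_T−E_S)/(RT)].
(E_T−E_S)/(RT) = (23.8−67.0)×10³/(8.314×524) = -43200/4357 = -9.916.
k_S/k_T = (5.05×10^8/98700)·exp(-9.916) = 5117 × 4.937×10^-5 = 0.253.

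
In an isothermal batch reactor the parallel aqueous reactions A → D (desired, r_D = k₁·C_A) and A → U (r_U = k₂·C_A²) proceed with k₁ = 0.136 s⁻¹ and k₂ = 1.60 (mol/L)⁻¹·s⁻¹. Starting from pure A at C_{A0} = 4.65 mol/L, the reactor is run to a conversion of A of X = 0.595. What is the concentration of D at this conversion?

0.0746 mol/L

C_A = C_{A0}(1−X) = 1.883 mol/L.
Along a PFR/batch, dC_D/dC_A = −r_D/(r_D+r_U) = −k₁/(k₁+k₂·C_A).
Integrating from C_{A0} to C_A: C_D = (0.136/1.60)·ln[(0.136+1.60·4.65)/(0.136+1.60·1.88)] = 0.08500·ln(7.576/3.149) = 0.07462 mol/L.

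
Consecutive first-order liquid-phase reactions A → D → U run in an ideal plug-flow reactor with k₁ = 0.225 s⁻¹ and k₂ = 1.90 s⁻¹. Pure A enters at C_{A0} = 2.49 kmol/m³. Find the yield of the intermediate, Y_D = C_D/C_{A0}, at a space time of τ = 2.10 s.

0.0813

Solving the coupled first-order balances gives C_D(τ) = [k₁/(k₂−k₁)]·C_{A0}·(e^(−k₁τ) − e^(−k₂τ)).
e^(−k₁τ) = e^(−0.225×2.10) = e^(−0.4725) = 0.6234; e^(−k₂τ) = e^(−3.990) = 0.01850.
C_D = 0.225×2.49/(1.90−0.225) × (0.6234−0.01850) = 0.3345×0.6049 = 0.2023 kmol/m³.
Y_D = C_D/C_{A0} = 0.2023/2.49 = 0.0813.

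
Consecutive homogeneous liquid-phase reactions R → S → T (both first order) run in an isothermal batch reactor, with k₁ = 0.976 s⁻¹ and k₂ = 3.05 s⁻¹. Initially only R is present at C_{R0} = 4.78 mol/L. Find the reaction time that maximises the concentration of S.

Setting dC_S/dt = 0 gives t_opt = ln(k₂/k₁)/(k₂−k₁).
= ln(3.05/0.976)/(3.05−0.976) = ln(3.125)/2.074 = 1.139/2.074 = 0.549 s.

0.549 s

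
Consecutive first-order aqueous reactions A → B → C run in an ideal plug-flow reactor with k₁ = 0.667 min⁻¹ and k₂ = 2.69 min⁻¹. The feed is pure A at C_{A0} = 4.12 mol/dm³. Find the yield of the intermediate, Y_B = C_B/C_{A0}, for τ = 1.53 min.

Solving the coupled first-order balances gives C_B(τ) = [k₁/(k₂−k₁)]·C_{A0}·(e^(−k₁τ) − e^(−k₂τ)).
e^(−k₁τ) = e^(−0.667×1.53) = e^(−1.021) = 0.3604; e^(−k₂τ) = e^(−4.116) = 0.01631.
C_B = 0.667×4.12/(2.69−0.667) × (0.3604−0.01631) = 1.358×0.3441 = 0.4674 mol/dm³.
Y_B = C_B/C_{A0} = 0.4674/4.12 = 0.113.

0.113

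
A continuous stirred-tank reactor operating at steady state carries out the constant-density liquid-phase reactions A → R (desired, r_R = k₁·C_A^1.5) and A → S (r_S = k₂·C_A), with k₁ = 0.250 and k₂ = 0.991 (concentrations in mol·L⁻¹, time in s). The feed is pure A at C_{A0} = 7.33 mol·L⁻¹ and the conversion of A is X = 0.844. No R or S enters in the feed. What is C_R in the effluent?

Exit C_A = C_{A0}(1−X) = 7.33×0.156 = 1.143 mol·L⁻¹.
A CSTR operates uniformly at the exit composition, giving r_R = 0.3057 and r_S = 1.133 (each k·C_A^n at C_A = 1.143).
Fraction of consumed A going to R: r_R/(r_R+r_S) = 0.2125.
C_R = 0.2125·C_{A0}·X = 0.2125×7.33×0.844 = 1.31 mol·L⁻¹.

1.31 mol·L⁻¹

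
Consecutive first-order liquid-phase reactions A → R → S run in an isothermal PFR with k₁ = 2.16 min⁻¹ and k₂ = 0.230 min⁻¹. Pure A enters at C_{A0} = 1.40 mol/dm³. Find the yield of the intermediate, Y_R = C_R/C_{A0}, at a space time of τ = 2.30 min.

0.652

For first-order series with pure A initially, C_R(τ) = k₁C_{A0}/(k₂−k₁)·(e^(−k₁τ) − e^(−k₂τ)).
e^(−k₁τ) = e^(−2.16×2.30) = e^(−4.968) = 0.006957; e^(−k₂τ) = e^(−0.5290) = 0.5892.
C_R = 2.16×1.40/(0.230−2.16) × (0.006957−0.5892) = (-1.567)×(-0.5822) = 0.9123 mol/dm³.
Y_R = C_R/C_{A0} = 0.9123/1.40 = 0.652.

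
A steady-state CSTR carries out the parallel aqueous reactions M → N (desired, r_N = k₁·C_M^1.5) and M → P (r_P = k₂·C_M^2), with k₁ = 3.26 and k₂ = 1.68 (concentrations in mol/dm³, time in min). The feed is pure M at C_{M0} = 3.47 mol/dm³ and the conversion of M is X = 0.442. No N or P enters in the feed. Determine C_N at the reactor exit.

Exit C_M = C_{M0}(1−X) = 3.47×0.558 = 1.936 mol/dm³.
A CSTR operates uniformly at the exit composition, giving r_N = 8.783 and r_P = 6.298 (each k·C_M^n at C_M = 1.936).
Fraction of consumed M going to N: r_N/(r_N+r_P) = 0.5824.
C_N = 0.5824·C_{M0}·X = 0.5824×3.47×0.442 = 0.893 mol/dm³.

0.893 mol/dm³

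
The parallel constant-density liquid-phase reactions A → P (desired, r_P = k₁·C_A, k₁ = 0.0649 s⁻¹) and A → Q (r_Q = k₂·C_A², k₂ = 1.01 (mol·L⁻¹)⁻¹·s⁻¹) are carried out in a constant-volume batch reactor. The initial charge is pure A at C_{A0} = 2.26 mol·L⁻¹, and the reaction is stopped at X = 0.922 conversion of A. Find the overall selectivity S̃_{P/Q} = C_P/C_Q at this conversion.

0.0752

C_A = C_{A0}(1−X) = 0.1763 mol·L⁻¹.
Along a PFR/batch, dC_P/dC_A = −r_P/(r_P+r_Q) = −k₁/(k₁+k₂·C_A).
Integrating from C_{A0} to C_A: C_P = (0.0649/1.01)·ln[(0.0649+1.01·2.26)/(0.0649+1.01·0.176)] = 0.06426·ln(2.348/0.2429) = 0.1458 mol·L⁻¹.
C_Q = (C_{A0}−C_A)−C_P = 1.938 mol·L⁻¹; S̃_{P/Q} = 0.1458/1.938 = 0.0752.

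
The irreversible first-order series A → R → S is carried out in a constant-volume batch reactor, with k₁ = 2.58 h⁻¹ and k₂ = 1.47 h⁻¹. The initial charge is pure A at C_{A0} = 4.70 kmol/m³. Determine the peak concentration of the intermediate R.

Evaluating C_R at t_opt = ln(k₂/k₁)/(k₂−k₁) gives C_{R,max}/C_{A0} = (k₁/k₂)^[k₂/(k₂−k₁)].
= (2.58/1.47)^(1.47/(1.47−2.58)) = (1.755)^(-1.324) = 0.4747.
C_{R,max} = 0.4747×4.70 = 2.23 kmol/m³.

2.23 kmol/m³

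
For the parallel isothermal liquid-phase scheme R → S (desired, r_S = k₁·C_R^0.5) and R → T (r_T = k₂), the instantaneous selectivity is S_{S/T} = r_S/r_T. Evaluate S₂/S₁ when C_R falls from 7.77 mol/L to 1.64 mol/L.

0.459

S_{S/T} = (k₁/k₂)·C_R^0.5, so S₂/S₁ = (C_{R,2}/C_{R,1})^0.5.
= (1.64/7.77)^0.5 = (0.2111)^0.5 = 0.459.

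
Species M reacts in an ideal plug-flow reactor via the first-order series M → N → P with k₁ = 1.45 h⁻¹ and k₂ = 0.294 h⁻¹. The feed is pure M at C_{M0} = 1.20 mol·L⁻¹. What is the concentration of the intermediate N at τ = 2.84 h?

Solving the coupled first-order balances gives C_N(τ) = [k₁/(k₂−k₁)]·C_{M0}·(e^(−k₁τ) − e^(−k₂τ)).
e^(−k₁τ) = e^(−1.45×2.84) = e^(−4.118) = 0.01628; e^(−k₂τ) = e^(−0.8350) = 0.4339.
C_N = 1.45×1.20/(0.294−1.45) × (0.01628−0.4339) = (-1.505)×(-0.4176) = 0.6286 mol·L⁻¹.

0.629 mol·L⁻¹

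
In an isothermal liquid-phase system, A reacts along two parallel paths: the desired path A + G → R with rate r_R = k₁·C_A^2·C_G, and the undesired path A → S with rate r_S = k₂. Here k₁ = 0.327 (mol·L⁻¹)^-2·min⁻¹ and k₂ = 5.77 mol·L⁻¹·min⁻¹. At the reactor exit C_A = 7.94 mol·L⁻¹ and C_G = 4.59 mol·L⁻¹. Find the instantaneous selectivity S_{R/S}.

S_{R/S} = r_R/r_S = (k₁·C_A^2·C_G)/(k₂) = (k₁/k₂)·C_A^2·C_G.
= (0.327×7.940^2×4.590) / (5.77) = 94.62/5.770 = 16.4.

16.4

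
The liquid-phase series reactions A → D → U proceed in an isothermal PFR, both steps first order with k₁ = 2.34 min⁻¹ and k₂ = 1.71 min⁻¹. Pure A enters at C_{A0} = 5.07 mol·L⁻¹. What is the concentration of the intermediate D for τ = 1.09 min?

The intermediate concentration in a first-order A→B→C sequence is C_D = k₁C_{A0}(e^(−k₁τ) − e^(−k₂τ))/(k₂−k₁).
e^(−k₁τ) = e^(−2.34×1.09) = e^(−2.551) = 0.07803; e^(−k₂τ) = e^(−1.864) = 0.1551.
C_D = 2.34×5.07/(1.71−2.34) × (0.07803−0.1551) = (-18.83)×(-0.07703) = 1.451 mol·L⁻¹.

1.45 mol·L⁻¹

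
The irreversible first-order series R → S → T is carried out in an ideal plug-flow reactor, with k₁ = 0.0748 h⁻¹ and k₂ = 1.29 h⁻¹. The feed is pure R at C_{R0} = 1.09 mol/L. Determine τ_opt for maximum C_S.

2.34 h

For first-order series the maximum of C_S occurs at τ_opt = ln(k₂/k₁)/(k₂−k₁).
= ln(1.29/0.0748)/(1.29−0.0748) = ln(17.25)/1.215 = 2.848/1.215 = 2.34 h.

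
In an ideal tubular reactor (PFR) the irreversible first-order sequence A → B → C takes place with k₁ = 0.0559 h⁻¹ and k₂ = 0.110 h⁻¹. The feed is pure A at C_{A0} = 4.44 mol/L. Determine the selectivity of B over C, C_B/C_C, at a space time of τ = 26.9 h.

The intermediate concentration in a first-order A→B→C sequence is C_B = k₁C_{A0}(e^(−k₁τ) − e^(−k₂τ))/(k₂−k₁).
e^(−k₁τ) = e^(−0.0559×26.9) = e^(−1.504) = 0.2223; e^(−k₂τ) = e^(−2.959) = 0.05187.
C_B = 0.0559×4.44/(0.110−0.0559) × (0.2223−0.05187) = 4.588×0.1704 = 0.7819 mol/L.
C_A = C_{A0}e^(−k₁τ) = 0.9870 mol/L, so C_C = C_{A0}−C_A−C_B = 2.671 mol/L; C_B/C_C = 0.293.

0.293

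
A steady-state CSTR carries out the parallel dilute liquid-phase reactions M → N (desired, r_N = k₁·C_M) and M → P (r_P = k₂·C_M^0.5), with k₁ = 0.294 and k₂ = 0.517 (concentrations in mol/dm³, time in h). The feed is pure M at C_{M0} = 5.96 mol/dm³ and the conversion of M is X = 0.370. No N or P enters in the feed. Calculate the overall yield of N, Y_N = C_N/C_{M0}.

0.194

Exit C_M = C_{M0}(1−X) = 5.96×0.630 = 3.755 mol/dm³.
Rates in a CSTR are evaluated at the outlet concentration: r_N = 0.294×3.755 = 1.104, r_P = 0.517×3.755^0.5 = 1.002.
Fraction of consumed M going to N: r_N/(r_N+r_P) = 0.5242.
C_N = 0.5242·C_{M0}·X = 0.5242×5.96×0.370 = 1.16 mol/dm³; Y_N = C_N/C_{M0} = 0.194.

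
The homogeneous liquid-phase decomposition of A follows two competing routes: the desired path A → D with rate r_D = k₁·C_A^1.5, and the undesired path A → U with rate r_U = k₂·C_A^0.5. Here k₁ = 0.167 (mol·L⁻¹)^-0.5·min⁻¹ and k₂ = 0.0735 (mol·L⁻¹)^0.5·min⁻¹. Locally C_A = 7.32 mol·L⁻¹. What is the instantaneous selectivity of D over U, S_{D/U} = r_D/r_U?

S_{D/U} = r_D/r_U = (k₁·C_A^1.5)/(k₂·C_A^0.5) = (k₁/k₂)·C_A.
= (0.167×7.320^1.5) / (0.0735×7.320^0.5) = 3.307/0.1989 = 16.6.

16.6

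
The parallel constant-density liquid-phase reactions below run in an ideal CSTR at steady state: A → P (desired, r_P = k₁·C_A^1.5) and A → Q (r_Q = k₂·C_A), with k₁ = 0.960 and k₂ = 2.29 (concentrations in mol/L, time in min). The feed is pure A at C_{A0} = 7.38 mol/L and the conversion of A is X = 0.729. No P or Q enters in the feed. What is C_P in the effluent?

Exit C_A = C_{A0}(1−X) = 7.38×0.271 = 2.000 mol/L.
A CSTR operates uniformly at the exit composition, giving r_P = 2.715 and r_Q = 4.580 (each k·C_A^n at C_A = 2.000).
Fraction of consumed A going to P: r_P/(r_P+r_Q) = 0.3722.
C_P = 0.3722·C_{A0}·X = 0.3722×7.38×0.729 = 2.00 mol/L.

2.00 mol/L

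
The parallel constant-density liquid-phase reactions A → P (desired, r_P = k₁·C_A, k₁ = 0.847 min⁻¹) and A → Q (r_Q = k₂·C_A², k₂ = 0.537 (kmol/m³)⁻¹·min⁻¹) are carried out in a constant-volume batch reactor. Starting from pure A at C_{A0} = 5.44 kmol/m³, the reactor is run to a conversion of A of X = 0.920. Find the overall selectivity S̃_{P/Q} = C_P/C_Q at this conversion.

C_A = C_{A0}(1−X) = 0.4352 kmol/m³.
Along a PFR/batch, dC_P/dC_A = −r_P/(r_P+r_Q) = −k₁/(k₁+k₂·C_A).
Integrating from C_{A0} to C_A: C_P = (0.847/0.537)·ln[(0.847+0.537·5.44)/(0.847+0.537·0.435)] = 1.577·ln(3.768/1.081) = 1.970 kmol/m³.
C_Q = (C_{A0}−C_A)−C_P = 3.035 kmol/m³; S̃_{P/Q} = 1.970/3.035 = 0.649.

0.649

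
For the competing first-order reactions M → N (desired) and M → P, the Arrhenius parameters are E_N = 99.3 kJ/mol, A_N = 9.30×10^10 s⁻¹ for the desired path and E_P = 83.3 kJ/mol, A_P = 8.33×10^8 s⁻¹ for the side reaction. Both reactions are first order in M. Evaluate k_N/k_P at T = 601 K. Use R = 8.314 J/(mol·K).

k_N/k_P = (A_N/A_P)·exp[−(E_N−E_P)/(RT)] = (A_N/A_P)·exp[(E_P−E_N)/(RT)].
(E_P−E_N)/(RT) = (83.3−99.3)×10³/(8.314×601) = -16000/4997 = -3.202.
k_N/k_P = (9.30×10^10/8.33×10^8)·exp(-3.202) = 111.6 × 0.04068 = 4.54.
Since E_N > E_P, raising the temperature improves selectivity toward N.

4.54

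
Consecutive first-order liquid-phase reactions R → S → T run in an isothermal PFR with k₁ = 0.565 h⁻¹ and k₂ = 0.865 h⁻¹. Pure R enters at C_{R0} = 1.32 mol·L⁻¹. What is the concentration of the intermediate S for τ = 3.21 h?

0.251 mol·L⁻¹

For first-order series with pure R initially, C_S(τ) = k₁C_{R0}/(k₂−k₁)·(e^(−k₁τ) − e^(−k₂τ)).
e^(−k₁τ) = e^(−0.565×3.21) = e^(−1.814) = 0.1631; e^(−k₂τ) = e^(−2.777) = 0.06225.
C_S = 0.565×1.32/(0.865−0.565) × (0.1631−0.06225) = 2.486×0.1008 = 0.2506 mol·L⁻¹.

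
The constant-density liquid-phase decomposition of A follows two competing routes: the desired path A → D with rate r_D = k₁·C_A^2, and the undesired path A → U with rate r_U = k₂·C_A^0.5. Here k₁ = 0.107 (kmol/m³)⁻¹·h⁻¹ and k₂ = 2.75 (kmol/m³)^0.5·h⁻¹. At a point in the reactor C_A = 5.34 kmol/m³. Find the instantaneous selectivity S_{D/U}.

S_{D/U} = r_D/r_U = (k₁·C_A^2)/(k₂·C_A^0.5) = (k₁/k₂)·C_A^1.5.
= (0.107×5.340^2) / (2.75×5.340^0.5) = 3.051/6.355 = 0.480.

0.480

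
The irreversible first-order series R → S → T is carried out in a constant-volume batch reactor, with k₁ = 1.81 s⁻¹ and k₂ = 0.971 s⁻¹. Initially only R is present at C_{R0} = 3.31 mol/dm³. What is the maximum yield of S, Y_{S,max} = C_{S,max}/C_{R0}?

At the optimum, C_{S,max}/C_{R0} = (k₁/k₂)^[k₂/(k₂−k₁)].
= (1.81/0.971)^(0.971/(0.971−1.81)) = (1.864)^(-1.157) = 0.4864.

0.486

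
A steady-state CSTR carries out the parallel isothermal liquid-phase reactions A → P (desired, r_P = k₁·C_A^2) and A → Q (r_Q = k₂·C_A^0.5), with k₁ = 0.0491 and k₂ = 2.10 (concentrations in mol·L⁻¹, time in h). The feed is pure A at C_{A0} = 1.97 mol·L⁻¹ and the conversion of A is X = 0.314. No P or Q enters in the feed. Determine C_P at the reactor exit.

0.0219 mol·L⁻¹

Exit C_A = C_{A0}(1−X) = 1.97×0.686 = 1.351 mol·L⁻¹.
A CSTR operates uniformly at the exit composition, giving r_P = 0.08967 and r_Q = 2.441 (each k·C_A^n at C_A = 1.351).
Fraction of consumed A going to P: r_P/(r_P+r_Q) = 0.03543.
C_P = 0.03543·C_{A0}·X = 0.03543×1.97×0.314 = 0.0219 mol·L⁻¹.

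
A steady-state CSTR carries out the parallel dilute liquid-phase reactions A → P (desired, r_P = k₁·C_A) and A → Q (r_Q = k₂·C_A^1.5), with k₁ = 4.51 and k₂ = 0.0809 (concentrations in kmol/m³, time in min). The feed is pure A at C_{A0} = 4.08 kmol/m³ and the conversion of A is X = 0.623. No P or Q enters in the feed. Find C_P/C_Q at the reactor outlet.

Exit C_A = C_{A0}(1−X) = 4.08×0.377 = 1.538 kmol/m³.
A CSTR operates uniformly at the exit composition, giving r_P = 6.937 and r_Q = 0.1543 (each k·C_A^n at C_A = 1.538).
Overall selectivity = C_P/C_Q = r_Pτ/(r_Qτ) = r_P/r_Q = 44.9.

44.9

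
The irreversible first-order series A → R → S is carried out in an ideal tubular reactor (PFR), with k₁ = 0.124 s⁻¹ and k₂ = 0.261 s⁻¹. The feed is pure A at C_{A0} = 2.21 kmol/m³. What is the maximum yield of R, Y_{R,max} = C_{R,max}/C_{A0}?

At the optimum, C_{R,max}/C_{A0} = (k₁/k₂)^[k₂/(k₂−k₁)].
= (0.124/0.261)^(0.261/(0.261−0.124)) = (0.4751)^(1.905) = 0.2422.

0.242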